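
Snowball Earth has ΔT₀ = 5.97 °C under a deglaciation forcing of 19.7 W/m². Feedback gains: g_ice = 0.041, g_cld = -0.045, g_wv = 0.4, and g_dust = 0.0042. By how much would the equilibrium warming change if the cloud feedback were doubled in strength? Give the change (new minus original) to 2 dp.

-0.69 °C

Original: g = 0.4002, ΔT = 5.97/(1−0.4002) = 9.9533 °C.
With doubled cloud: g' = 0.3552, ΔT' = 5.97/(1−0.3552) = 9.2587 °C.
Change = 9.2587 − 9.9533 = -0.69 °C.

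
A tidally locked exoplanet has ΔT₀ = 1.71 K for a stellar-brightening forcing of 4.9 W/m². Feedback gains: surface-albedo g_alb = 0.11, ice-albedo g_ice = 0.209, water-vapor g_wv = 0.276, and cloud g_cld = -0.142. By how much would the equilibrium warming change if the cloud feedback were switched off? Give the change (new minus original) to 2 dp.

Original: g = 0.453, ΔT = 1.71/(1−0.453) = 3.1261 K.
Without cloud: g' = 0.595, ΔT' = 1.71/(1−0.595) = 4.2222 K.
Change = 4.2222 − 3.1261 = 1.10 K.

1.10 K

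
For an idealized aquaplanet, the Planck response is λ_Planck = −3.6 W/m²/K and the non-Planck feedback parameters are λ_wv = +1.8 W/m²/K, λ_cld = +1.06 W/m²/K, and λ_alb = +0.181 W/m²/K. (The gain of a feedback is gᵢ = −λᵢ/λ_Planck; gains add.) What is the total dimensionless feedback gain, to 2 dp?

0.84

Convert to gains: g_wv = 1.8/3.6 = 0.5; g_cld = 1.06/3.6 = 0.2944; g_alb = 0.181/3.6 = 0.05028.
Total gain g = 0.84468.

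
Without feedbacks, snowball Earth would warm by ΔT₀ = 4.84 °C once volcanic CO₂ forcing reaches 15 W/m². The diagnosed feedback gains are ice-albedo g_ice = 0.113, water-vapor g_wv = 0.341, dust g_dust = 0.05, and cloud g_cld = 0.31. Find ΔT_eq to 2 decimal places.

Total gain g = 0.113 + 0.341 + 0.05 + 0.31 = 0.814.
Amplification A = 1/(1 − 0.814) = 5.376.
ΔT = 4.84 × 5.376 = 26.02 °C.

26.02 °C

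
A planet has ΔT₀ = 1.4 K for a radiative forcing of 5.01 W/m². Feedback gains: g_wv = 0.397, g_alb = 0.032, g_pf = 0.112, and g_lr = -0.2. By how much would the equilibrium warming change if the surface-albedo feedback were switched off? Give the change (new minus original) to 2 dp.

-0.10 K

Original: g = 0.341, ΔT = 1.4/(1−0.341) = 2.1244 K.
Without surface-albedo: g' = 0.309, ΔT' = 1.4/(1−0.309) = 2.0260 K.
Change = 2.0260 − 2.1244 = -0.10 K.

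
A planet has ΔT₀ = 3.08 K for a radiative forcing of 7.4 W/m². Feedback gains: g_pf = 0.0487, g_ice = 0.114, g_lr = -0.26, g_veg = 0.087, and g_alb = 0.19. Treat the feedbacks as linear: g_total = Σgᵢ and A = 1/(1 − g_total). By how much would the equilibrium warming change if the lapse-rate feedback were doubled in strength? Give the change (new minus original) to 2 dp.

Original: g = 0.1797, ΔT = 3.08/(1−0.1797) = 3.7547 K.
With doubled lapse-rate: g' = -0.0803, ΔT' = 3.08/(1+0.0803) = 2.8511 K.
Change = 2.8511 − 3.7547 = -0.90 K.

-0.90 K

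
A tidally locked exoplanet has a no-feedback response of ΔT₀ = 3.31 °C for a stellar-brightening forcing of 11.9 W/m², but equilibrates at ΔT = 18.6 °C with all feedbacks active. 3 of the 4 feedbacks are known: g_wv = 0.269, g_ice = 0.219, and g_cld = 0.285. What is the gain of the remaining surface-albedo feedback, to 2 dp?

Amplification A = ΔT/ΔT₀ = 18.6/3.31 = 5.619.
Total gain g = 1 − 1/A = 1 − 1/5.619 = 0.822.
Known gains sum to 0.269 + 0.219 + 0.285 = 0.773.
g_alb = 0.822 − 0.773 = 0.05.

0.05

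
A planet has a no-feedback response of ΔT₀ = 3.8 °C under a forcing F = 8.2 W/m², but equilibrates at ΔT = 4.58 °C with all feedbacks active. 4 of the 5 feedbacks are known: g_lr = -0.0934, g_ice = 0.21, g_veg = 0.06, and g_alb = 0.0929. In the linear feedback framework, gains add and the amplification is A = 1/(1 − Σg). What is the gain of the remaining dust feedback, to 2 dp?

-0.10

Amplification A = ΔT/ΔT₀ = 4.58/3.8 = 1.205.
Total gain g = 1 − 1/A = 1 − 1/1.205 = 0.1701.
Known gains sum to -0.0934 + 0.21 + 0.06 + 0.0929 = 0.2695.
g_dust = 0.1701 − 0.2695 = -0.10.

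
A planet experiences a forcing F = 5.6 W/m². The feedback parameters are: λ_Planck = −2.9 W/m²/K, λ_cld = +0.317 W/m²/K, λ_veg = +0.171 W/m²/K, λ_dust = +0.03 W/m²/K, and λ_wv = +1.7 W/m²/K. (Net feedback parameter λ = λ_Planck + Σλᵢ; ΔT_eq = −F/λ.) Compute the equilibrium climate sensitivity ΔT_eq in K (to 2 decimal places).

Net feedback parameter λ = (−2.9) + (+0.317) + (+0.171) + (+0.03) + (+1.7) = -0.682 W/m²/K.
ΔT = −F/λ = −5.6/(-0.682) = 8.21 K.

8.21 K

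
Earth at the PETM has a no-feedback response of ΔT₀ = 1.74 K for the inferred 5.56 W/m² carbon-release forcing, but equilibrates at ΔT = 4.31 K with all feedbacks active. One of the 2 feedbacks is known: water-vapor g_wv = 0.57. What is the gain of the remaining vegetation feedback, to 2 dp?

Amplification A = ΔT/ΔT₀ = 4.31/1.74 = 2.477.
Total gain g = 1 − 1/A = 1 − 1/2.477 = 0.5963.
The known gain is 0.57.
g_veg = 0.5963 − 0.57 = 0.03.

0.03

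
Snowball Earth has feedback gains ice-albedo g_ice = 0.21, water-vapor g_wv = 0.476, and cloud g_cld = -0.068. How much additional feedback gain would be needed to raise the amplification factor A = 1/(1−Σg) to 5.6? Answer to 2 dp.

0.20

Current total gain = 0.618.
Target gain for A = 5.6: g* = 1 − 1/5.6 = 0.8214.
Additional gain needed = 0.8214 − 0.618 = 0.20.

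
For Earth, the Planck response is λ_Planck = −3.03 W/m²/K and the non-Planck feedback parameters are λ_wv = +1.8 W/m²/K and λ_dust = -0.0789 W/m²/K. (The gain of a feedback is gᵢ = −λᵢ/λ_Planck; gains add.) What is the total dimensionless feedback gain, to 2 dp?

0.57

Convert to gains: g_wv = 1.8/3.03 = 0.5941; g_dust = -0.0789/3.03 = -0.02604.
Total gain g = 0.56806.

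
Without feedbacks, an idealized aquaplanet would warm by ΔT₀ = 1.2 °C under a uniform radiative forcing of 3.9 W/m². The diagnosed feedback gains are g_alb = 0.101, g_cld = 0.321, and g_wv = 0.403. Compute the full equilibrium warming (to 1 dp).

6.9 °C

Total gain g = 0.101 + 0.321 + 0.403 = 0.825.
Amplification A = 1/(1 − 0.825) = 5.714.
ΔT = 1.2 × 5.714 = 6.9 °C.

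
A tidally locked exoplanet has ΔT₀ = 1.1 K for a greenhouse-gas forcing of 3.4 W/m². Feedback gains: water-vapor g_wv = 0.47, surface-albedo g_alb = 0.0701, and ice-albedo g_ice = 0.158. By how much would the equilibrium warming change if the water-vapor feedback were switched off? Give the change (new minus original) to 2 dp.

Original: g = 0.6981, ΔT = 1.1/(1−0.6981) = 3.6436 K.
Without water-vapor: g' = 0.2281, ΔT' = 1.1/(1−0.2281) = 1.4251 K.
Change = 1.4251 − 3.6436 = -2.22 K.

-2.22 K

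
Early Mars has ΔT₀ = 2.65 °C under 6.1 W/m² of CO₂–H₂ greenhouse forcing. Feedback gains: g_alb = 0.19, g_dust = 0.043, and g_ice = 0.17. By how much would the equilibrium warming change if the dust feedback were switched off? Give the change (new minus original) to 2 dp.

-0.30 °C

Original: g = 0.403, ΔT = 2.65/(1−0.403) = 4.4389 °C.
Without dust: g' = 0.36, ΔT' = 2.65/(1−0.36) = 4.1406 °C.
Change = 4.1406 − 4.4389 = -0.30 °C.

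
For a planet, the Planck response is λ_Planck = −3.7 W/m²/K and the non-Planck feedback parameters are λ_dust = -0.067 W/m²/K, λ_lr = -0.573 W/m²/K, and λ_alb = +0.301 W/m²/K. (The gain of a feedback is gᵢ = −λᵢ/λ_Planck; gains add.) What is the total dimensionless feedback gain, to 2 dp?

Convert to gains: g_dust = -0.067/3.7 = -0.01811; g_lr = -0.573/3.7 = -0.1549; g_alb = 0.301/3.7 = 0.08135.
Total gain g = -0.09166.

-0.09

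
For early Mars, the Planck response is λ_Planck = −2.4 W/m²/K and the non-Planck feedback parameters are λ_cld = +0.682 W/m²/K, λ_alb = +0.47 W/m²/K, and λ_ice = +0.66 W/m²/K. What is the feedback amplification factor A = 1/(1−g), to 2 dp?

Convert to gains: g_cld = 0.682/2.4 = 0.2842; g_alb = 0.47/2.4 = 0.1958; g_ice = 0.66/2.4 = 0.275.
Total gain g = 0.755.
A = 1/(1 − 0.755) = 4.08.

4.08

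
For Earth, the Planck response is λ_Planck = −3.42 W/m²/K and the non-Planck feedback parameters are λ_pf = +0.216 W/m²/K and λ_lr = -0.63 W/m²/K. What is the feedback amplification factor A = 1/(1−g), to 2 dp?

Convert to gains: g_pf = 0.216/3.42 = 0.06316; g_lr = -0.63/3.42 = -0.1842.
Total gain g = -0.12104.
A = 1/(1 + 0.12104) = 0.89.

0.89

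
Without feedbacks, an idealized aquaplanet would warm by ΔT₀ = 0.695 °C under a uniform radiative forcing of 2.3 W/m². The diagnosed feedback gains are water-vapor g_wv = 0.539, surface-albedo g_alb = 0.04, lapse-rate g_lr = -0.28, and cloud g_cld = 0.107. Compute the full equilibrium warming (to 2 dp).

Total gain g = 0.539 + 0.04 − 0.28 + 0.107 = 0.406.
Amplification A = 1/(1 − 0.406) = 1.684.
ΔT = 0.695 × 1.684 = 1.17 °C.

1.17 °C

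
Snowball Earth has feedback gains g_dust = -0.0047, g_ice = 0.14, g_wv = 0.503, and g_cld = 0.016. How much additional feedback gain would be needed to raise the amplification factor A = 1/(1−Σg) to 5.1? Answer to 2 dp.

0.15

Current total gain = 0.6543.
Target gain for A = 5.1: g* = 1 − 1/5.1 = 0.8039.
Additional gain needed = 0.8039 − 0.6543 = 0.15.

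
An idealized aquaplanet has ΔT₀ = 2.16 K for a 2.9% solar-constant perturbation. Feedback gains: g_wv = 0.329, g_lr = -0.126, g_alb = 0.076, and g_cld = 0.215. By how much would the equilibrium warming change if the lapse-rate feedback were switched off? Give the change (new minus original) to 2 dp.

1.42 K

Original: g = 0.494, ΔT = 2.16/(1−0.494) = 4.2688 K.
Without lapse-rate: g' = 0.62, ΔT' = 2.16/(1−0.62) = 5.6842 K.
Change = 5.6842 − 4.2688 = 1.42 K.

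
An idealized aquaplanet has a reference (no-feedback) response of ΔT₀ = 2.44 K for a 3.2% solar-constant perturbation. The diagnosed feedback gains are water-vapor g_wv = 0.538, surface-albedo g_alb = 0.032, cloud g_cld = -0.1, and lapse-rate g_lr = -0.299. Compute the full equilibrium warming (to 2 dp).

2.94 K

Total gain g = 0.538 + 0.032 − 0.1 − 0.299 = 0.171.
Amplification A = 1/(1 − 0.171) = 1.206.
ΔT = 2.44 × 1.206 = 2.94 K.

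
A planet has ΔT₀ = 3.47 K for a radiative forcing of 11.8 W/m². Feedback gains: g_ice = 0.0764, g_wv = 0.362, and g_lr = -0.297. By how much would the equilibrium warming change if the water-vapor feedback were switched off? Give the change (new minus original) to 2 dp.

-1.20 K

Original: g = 0.1414, ΔT = 3.47/(1−0.1414) = 4.0415 K.
Without water-vapor: g' = -0.2206, ΔT' = 3.47/(1+0.2206) = 2.8429 K.
Change = 2.8429 − 4.0415 = -1.20 K.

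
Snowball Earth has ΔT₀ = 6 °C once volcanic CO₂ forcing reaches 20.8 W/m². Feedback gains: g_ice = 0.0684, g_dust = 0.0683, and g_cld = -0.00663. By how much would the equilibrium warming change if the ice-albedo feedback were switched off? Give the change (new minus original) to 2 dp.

Original: g = 0.13007, ΔT = 6/(1−0.13007) = 6.8971 °C.
Without ice-albedo: g' = 0.06167, ΔT' = 6/(1−0.06167) = 6.3943 °C.
Change = 6.3943 − 6.8971 = -0.50 °C.

-0.50 °C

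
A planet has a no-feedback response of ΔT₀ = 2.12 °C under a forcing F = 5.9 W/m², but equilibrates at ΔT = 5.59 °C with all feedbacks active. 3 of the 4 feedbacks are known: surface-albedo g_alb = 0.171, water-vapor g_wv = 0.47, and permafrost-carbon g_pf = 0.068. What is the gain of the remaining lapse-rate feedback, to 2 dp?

Amplification A = ΔT/ΔT₀ = 5.59/2.12 = 2.637.
Total gain g = 1 − 1/A = 1 − 1/2.637 = 0.6208.
Known gains sum to 0.171 + 0.47 + 0.068 = 0.709.
g_lr = 0.6208 − 0.709 = -0.09.

-0.09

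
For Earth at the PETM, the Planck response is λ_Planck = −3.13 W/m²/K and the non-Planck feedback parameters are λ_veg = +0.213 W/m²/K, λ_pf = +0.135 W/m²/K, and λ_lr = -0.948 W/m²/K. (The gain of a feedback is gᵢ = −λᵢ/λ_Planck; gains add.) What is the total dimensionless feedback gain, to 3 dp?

Convert to gains: g_veg = 0.213/3.13 = 0.06805; g_pf = 0.135/3.13 = 0.04313; g_lr = -0.948/3.13 = -0.3029.
Total gain g = -0.19172.

-0.192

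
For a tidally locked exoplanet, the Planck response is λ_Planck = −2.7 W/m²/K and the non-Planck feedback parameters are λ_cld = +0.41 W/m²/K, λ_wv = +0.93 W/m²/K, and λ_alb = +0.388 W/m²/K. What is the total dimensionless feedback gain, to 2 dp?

0.64

Convert to gains: g_cld = 0.41/2.7 = 0.1519; g_wv = 0.93/2.7 = 0.3444; g_alb = 0.388/2.7 = 0.1437.
Total gain g = 0.64.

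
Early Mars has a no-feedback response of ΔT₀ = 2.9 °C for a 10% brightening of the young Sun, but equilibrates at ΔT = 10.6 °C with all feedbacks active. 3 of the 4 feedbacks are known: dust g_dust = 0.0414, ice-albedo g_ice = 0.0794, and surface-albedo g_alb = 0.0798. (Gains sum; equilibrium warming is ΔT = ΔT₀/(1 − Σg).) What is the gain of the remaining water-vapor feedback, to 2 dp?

0.53

Amplification A = ΔT/ΔT₀ = 10.6/2.9 = 3.655.
Total gain g = 1 − 1/A = 1 − 1/3.655 = 0.7264.
Known gains sum to 0.0414 + 0.0794 + 0.0798 = 0.2006.
g_wv = 0.7264 − 0.2006 = 0.53.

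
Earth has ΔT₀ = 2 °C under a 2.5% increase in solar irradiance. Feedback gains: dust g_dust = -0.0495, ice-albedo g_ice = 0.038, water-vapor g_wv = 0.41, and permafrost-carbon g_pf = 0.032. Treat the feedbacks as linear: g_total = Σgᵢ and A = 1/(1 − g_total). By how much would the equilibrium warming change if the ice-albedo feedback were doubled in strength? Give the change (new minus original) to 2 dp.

0.25 °C

Original: g = 0.4305, ΔT = 2/(1−0.4305) = 3.5119 °C.
With doubled ice-albedo: g' = 0.4685, ΔT' = 2/(1−0.4685) = 3.7629 °C.
Change = 3.7629 − 3.5119 = 0.25 °C.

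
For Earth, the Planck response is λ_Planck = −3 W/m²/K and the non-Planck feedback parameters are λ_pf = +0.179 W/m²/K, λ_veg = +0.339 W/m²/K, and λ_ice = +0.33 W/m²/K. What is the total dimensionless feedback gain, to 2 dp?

Convert to gains: g_pf = 0.179/3 = 0.05967; g_veg = 0.339/3 = 0.113; g_ice = 0.33/3 = 0.11.
Total gain g = 0.28267.

0.28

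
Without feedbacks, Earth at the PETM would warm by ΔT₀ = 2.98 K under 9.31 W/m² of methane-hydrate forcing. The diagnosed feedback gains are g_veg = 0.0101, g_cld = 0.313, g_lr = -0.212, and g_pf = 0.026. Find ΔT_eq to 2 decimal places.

Total gain g = 0.0101 + 0.313 − 0.212 + 0.026 = 0.1371.
Amplification A = 1/(1 − 0.1371) = 1.159.
ΔT = 2.98 × 1.159 = 3.45 K.

3.45 K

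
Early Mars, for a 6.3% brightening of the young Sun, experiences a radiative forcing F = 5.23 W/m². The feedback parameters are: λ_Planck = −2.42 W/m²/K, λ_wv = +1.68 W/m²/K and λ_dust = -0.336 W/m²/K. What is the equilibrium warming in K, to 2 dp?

4.86 K

Net feedback parameter λ = (−2.42) + (+1.68) + (-0.336) = -1.076 W/m²/K.
ΔT = −F/λ = −5.23/(-1.076) = 4.86 K.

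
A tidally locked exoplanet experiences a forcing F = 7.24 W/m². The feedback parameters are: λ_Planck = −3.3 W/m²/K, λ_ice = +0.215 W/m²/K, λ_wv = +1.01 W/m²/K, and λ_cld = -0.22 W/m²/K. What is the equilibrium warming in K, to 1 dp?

Net feedback parameter λ = (−3.3) + (+0.215) + (+1.01) + (-0.22) = -2.295 W/m²/K.
ΔT = −F/λ = −7.24/(-2.295) = 3.2 K.

3.2 K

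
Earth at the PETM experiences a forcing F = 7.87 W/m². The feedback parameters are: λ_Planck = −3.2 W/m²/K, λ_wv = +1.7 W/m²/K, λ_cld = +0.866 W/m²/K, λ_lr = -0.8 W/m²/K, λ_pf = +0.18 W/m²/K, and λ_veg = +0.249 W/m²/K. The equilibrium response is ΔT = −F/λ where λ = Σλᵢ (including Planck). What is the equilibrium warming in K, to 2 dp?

Net feedback parameter λ = (−3.2) + (+1.7) + (+0.866) + (-0.8) + (+0.18) + (+0.249) = -1.005 W/m²/K.
ΔT = −F/λ = −7.87/(-1.005) = 7.83 K.

7.83 K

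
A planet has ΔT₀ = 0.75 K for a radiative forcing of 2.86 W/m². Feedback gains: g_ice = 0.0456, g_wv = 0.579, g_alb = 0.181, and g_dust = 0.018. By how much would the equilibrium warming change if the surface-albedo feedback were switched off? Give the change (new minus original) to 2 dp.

Original: g = 0.8236, ΔT = 0.75/(1−0.8236) = 4.2517 K.
Without surface-albedo: g' = 0.6426, ΔT' = 0.75/(1−0.6426) = 2.0985 K.
Change = 2.0985 − 4.2517 = -2.15 K.

-2.15 K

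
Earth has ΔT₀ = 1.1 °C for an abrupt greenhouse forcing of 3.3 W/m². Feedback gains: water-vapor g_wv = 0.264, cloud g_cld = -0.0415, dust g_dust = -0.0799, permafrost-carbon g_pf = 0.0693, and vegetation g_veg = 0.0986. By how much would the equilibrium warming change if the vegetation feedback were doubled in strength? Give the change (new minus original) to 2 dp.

Original: g = 0.3105, ΔT = 1.1/(1−0.3105) = 1.5954 °C.
With doubled vegetation: g' = 0.4091, ΔT' = 1.1/(1−0.4091) = 1.8616 °C.
Change = 1.8616 − 1.5954 = 0.27 °C.

0.27 °C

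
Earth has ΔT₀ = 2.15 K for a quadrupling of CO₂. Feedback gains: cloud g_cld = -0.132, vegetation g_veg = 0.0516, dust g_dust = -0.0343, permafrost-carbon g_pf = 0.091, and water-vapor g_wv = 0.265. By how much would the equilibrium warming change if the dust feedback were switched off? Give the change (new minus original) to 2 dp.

Original: g = 0.2413, ΔT = 2.15/(1−0.2413) = 2.8338 K.
Without dust: g' = 0.2756, ΔT' = 2.15/(1−0.2756) = 2.9680 K.
Change = 2.9680 − 2.8338 = 0.13 K.

0.13 K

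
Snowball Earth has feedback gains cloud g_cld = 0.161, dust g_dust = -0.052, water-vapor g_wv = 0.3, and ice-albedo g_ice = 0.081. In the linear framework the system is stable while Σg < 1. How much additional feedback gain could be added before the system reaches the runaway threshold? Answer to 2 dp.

Current total gain = 0.161 − 0.052 + 0.3 + 0.081 = 0.49.
Margin to runaway = 1 − 0.49 = 0.51.

0.51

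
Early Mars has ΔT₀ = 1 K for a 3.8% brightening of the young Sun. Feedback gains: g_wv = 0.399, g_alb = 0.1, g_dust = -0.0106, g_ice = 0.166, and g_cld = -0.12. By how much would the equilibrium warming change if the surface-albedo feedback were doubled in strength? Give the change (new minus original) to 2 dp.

0.59 K

Original: g = 0.5344, ΔT = 1/(1−0.5344) = 2.1478 K.
With doubled surface-albedo: g' = 0.6344, ΔT' = 1/(1−0.6344) = 2.7352 K.
Change = 2.7352 − 2.1478 = 0.59 K.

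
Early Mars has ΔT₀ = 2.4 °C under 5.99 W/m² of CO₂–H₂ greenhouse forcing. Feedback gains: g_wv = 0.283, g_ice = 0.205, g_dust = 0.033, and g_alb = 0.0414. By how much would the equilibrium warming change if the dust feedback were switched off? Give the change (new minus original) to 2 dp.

-0.38 °C

Original: g = 0.5624, ΔT = 2.4/(1−0.5624) = 5.4845 °C.
Without dust: g' = 0.5294, ΔT' = 2.4/(1−0.5294) = 5.0999 °C.
Change = 5.0999 − 5.4845 = -0.38 °C.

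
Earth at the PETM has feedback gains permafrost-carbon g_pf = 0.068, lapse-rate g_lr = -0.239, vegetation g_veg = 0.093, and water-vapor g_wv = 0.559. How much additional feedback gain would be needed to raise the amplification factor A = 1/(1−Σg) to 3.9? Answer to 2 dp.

Current total gain = 0.481.
Target gain for A = 3.9: g* = 1 − 1/3.9 = 0.7436.
Additional gain needed = 0.7436 − 0.481 = 0.26.

0.26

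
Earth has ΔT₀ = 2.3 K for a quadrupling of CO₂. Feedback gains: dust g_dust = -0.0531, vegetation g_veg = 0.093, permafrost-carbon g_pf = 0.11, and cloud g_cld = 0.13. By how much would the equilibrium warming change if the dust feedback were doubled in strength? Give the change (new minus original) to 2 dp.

-0.22 K

Original: g = 0.2799, ΔT = 2.3/(1−0.2799) = 3.1940 K.
With doubled dust: g' = 0.2268, ΔT' = 2.3/(1−0.2268) = 2.9747 K.
Change = 2.9747 − 3.1940 = -0.22 K.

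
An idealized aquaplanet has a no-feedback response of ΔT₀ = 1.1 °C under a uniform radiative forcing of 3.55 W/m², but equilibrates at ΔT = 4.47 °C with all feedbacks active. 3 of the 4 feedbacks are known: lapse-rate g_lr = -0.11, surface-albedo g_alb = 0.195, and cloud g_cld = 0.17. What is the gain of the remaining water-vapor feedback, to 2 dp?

Amplification A = ΔT/ΔT₀ = 4.47/1.1 = 4.064.
Total gain g = 1 − 1/A = 1 − 1/4.064 = 0.7539.
Known gains sum to -0.11 + 0.195 + 0.17 = 0.255.
g_wv = 0.7539 − 0.255 = 0.50.

0.50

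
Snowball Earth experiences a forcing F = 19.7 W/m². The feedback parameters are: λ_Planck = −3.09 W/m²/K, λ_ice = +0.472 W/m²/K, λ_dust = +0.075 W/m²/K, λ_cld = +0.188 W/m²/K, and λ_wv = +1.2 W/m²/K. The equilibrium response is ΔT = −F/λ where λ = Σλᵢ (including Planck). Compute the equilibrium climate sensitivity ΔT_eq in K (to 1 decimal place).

17.1 K

Net feedback parameter λ = (−3.09) + (+0.472) + (+0.075) + (+0.188) + (+1.2) = -1.155 W/m²/K.
ΔT = −F/λ = −19.7/(-1.155) = 17.1 K.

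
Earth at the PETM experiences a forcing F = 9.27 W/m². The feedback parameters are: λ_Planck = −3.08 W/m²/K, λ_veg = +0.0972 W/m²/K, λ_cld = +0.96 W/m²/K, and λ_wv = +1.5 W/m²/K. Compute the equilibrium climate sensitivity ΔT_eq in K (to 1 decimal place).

17.7 K

Net feedback parameter λ = (−3.08) + (+0.0972) + (+0.96) + (+1.5) = -0.5228 W/m²/K.
ΔT = −F/λ = −9.27/(-0.5228) = 17.7 K.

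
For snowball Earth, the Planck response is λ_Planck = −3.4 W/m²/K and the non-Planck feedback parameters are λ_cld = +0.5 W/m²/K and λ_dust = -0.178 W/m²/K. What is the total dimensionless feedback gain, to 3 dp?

Convert to gains: g_cld = 0.5/3.4 = 0.1471; g_dust = -0.178/3.4 = -0.05235.
Total gain g = 0.09475.

0.095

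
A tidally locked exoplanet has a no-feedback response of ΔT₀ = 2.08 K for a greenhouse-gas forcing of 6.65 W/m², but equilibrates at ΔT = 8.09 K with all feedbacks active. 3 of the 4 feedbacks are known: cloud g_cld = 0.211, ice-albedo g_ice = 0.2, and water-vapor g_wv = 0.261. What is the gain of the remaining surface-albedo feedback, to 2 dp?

Amplification A = ΔT/ΔT₀ = 8.09/2.08 = 3.889.
Total gain g = 1 − 1/A = 1 − 1/3.889 = 0.7429.
Known gains sum to 0.211 + 0.2 + 0.261 = 0.672.
g_alb = 0.7429 − 0.672 = 0.07.

0.07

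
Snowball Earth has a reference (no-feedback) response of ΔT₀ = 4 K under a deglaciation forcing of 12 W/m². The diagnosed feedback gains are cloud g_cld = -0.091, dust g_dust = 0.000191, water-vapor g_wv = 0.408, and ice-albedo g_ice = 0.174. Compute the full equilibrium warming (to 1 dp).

7.9 K

Total gain g = -0.091 + 0.000191 + 0.408 + 0.174 = 0.491191.
Amplification A = 1/(1 − 0.491191) = 1.965.
ΔT = 4 × 1.965 = 7.9 K.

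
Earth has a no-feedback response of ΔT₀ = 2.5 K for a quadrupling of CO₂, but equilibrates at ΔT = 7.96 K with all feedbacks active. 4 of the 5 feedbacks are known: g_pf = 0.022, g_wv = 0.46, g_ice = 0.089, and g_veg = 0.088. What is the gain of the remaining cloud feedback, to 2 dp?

0.03

Amplification A = ΔT/ΔT₀ = 7.96/2.5 = 3.184.
Total gain g = 1 − 1/A = 1 − 1/3.184 = 0.6859.
Known gains sum to 0.022 + 0.46 + 0.089 + 0.088 = 0.659.
g_cld = 0.6859 − 0.659 = 0.03.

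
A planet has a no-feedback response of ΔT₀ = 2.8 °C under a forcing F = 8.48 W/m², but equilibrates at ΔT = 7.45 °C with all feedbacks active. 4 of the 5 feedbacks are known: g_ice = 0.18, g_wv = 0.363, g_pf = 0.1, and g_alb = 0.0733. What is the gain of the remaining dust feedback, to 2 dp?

Amplification A = ΔT/ΔT₀ = 7.45/2.8 = 2.661.
Total gain g = 1 − 1/A = 1 − 1/2.661 = 0.6242.
Known gains sum to 0.18 + 0.363 + 0.1 + 0.0733 = 0.7163.
g_dust = 0.6242 − 0.7163 = -0.09.

-0.09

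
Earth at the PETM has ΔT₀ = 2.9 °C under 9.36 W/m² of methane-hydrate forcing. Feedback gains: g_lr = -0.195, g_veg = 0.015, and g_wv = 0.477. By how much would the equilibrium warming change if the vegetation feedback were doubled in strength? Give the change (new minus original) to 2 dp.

0.09 °C

Original: g = 0.297, ΔT = 2.9/(1−0.297) = 4.1252 °C.
With doubled vegetation: g' = 0.312, ΔT' = 2.9/(1−0.312) = 4.2151 °C.
Change = 4.2151 − 4.1252 = 0.09 °C.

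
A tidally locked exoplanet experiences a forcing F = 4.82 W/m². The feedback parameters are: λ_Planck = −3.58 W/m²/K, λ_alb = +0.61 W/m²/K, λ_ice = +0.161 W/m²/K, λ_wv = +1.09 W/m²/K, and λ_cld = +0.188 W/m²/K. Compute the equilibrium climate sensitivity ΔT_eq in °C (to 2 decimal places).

3.15 °C

Net feedback parameter λ = (−3.58) + (+0.61) + (+0.161) + (+1.09) + (+0.188) = -1.531 W/m²/K.
ΔT = −F/λ = −4.82/(-1.531) = 3.15 °C.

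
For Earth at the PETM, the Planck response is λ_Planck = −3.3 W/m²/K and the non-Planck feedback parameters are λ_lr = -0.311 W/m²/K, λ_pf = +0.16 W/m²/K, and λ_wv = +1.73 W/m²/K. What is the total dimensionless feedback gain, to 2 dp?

0.48

Convert to gains: g_lr = -0.311/3.3 = -0.09424; g_pf = 0.16/3.3 = 0.04848; g_wv = 1.73/3.3 = 0.5242.
Total gain g = 0.47844.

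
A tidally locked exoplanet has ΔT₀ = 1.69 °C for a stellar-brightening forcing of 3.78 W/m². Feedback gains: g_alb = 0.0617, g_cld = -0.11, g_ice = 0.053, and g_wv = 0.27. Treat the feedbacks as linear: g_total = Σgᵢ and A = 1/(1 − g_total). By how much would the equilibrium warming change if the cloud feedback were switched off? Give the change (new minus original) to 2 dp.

Original: g = 0.2747, ΔT = 1.69/(1−0.2747) = 2.3301 °C.
Without cloud: g' = 0.3847, ΔT' = 1.69/(1−0.3847) = 2.7466 °C.
Change = 2.7466 − 2.3301 = 0.42 °C.

0.42 °C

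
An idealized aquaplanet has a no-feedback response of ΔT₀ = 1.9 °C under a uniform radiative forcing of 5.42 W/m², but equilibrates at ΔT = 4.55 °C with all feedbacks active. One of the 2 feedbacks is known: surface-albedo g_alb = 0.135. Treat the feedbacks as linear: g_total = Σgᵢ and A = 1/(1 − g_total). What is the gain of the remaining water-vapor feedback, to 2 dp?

0.45

Amplification A = ΔT/ΔT₀ = 4.55/1.9 = 2.395.
Total gain g = 1 − 1/A = 1 − 1/2.395 = 0.5825.
The known gain is 0.135.
g_wv = 0.5825 − 0.135 = 0.45.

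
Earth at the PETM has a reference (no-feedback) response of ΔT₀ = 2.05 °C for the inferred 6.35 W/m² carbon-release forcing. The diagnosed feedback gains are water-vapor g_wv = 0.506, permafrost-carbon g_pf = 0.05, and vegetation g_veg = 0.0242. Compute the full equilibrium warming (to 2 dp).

4.88 °C

Total gain g = 0.506 + 0.05 + 0.0242 = 0.5802.
Amplification A = 1/(1 − 0.5802) = 2.382.
ΔT = 2.05 × 2.382 = 4.88 °C.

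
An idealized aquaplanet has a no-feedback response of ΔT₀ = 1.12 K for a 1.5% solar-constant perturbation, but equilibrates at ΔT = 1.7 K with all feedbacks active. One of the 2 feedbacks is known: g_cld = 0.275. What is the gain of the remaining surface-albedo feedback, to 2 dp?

Amplification A = ΔT/ΔT₀ = 1.7/1.12 = 1.518.
Total gain g = 1 − 1/A = 1 − 1/1.518 = 0.3412.
The known gain is 0.275.
g_alb = 0.3412 − 0.275 = 0.07.

0.07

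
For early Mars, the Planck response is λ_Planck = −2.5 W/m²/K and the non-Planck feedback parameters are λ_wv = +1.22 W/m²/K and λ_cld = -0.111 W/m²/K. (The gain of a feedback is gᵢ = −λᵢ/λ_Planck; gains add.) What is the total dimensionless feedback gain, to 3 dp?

Convert to gains: g_wv = 1.22/2.5 = 0.488; g_cld = -0.111/2.5 = -0.0444.
Total gain g = 0.4436.

0.444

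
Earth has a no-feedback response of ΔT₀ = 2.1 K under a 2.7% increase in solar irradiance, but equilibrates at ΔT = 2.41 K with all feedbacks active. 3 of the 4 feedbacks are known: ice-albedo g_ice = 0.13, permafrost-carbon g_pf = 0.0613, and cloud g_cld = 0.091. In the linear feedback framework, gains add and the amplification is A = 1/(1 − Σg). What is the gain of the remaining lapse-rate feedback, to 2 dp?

-0.15

Amplification A = ΔT/ΔT₀ = 2.41/2.1 = 1.148.
Total gain g = 1 − 1/A = 1 − 1/1.148 = 0.1289.
Known gains sum to 0.13 + 0.0613 + 0.091 = 0.2823.
g_lr = 0.1289 − 0.2823 = -0.15.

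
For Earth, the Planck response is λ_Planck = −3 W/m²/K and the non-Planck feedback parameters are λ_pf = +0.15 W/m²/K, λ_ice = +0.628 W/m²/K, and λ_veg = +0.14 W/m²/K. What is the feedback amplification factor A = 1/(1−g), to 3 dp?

Convert to gains: g_pf = 0.15/3 = 0.05; g_ice = 0.628/3 = 0.2093; g_veg = 0.14/3 = 0.04667.
Total gain g = 0.30597.
A = 1/(1 − 0.30597) = 1.441.

1.441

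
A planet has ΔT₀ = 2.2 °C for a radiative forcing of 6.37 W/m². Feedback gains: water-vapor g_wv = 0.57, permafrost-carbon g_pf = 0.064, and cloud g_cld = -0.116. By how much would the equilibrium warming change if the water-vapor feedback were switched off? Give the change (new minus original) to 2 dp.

Original: g = 0.518, ΔT = 2.2/(1−0.518) = 4.5643 °C.
Without water-vapor: g' = -0.052, ΔT' = 2.2/(1+0.052) = 2.0913 °C.
Change = 2.0913 − 4.5643 = -2.47 °C.

-2.47 °C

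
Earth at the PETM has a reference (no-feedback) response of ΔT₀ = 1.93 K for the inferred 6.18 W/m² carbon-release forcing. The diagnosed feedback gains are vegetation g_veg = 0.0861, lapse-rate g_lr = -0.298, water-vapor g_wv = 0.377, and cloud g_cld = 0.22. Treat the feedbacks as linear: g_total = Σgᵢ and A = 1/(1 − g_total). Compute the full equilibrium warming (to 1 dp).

Total gain g = 0.0861 − 0.298 + 0.377 + 0.22 = 0.3851.
Amplification A = 1/(1 − 0.3851) = 1.626.
ΔT = 1.93 × 1.626 = 3.1 K.

3.1 K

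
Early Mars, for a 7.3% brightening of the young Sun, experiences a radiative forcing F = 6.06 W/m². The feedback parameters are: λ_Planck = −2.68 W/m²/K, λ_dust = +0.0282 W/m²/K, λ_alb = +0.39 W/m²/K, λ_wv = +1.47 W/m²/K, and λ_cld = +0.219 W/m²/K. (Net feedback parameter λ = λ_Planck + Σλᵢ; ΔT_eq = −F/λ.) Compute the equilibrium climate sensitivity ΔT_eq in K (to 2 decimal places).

Net feedback parameter λ = (−2.68) + (+0.0282) + (+0.39) + (+1.47) + (+0.219) = -0.5728 W/m²/K.
ΔT = −F/λ = −6.06/(-0.5728) = 10.58 K.

10.58 K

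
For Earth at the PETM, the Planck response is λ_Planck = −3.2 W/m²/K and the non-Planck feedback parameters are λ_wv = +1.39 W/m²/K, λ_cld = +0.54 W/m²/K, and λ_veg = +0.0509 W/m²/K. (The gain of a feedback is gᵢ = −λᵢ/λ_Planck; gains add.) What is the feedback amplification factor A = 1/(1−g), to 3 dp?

Convert to gains: g_wv = 1.39/3.2 = 0.4344; g_cld = 0.54/3.2 = 0.1688; g_veg = 0.0509/3.2 = 0.01591.
Total gain g = 0.61911.
A = 1/(1 − 0.61911) = 2.625.

2.625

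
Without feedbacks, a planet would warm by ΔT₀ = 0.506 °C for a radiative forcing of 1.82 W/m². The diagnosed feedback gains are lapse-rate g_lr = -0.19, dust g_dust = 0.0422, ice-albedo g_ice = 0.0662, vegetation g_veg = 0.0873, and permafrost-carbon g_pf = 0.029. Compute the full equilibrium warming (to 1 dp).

0.5 °C

Total gain g = -0.19 + 0.0422 + 0.0662 + 0.0873 + 0.029 = 0.0347.
Amplification A = 1/(1 − 0.0347) = 1.036.
ΔT = 0.506 × 1.036 = 0.5 °C.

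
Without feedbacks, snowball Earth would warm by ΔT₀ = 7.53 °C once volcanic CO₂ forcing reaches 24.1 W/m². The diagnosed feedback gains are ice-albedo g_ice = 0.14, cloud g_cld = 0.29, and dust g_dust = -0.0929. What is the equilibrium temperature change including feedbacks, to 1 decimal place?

Total gain g = 0.14 + 0.29 − 0.0929 = 0.3371.
Amplification A = 1/(1 − 0.3371) = 1.509.
ΔT = 7.53 × 1.509 = 11.4 °C.

11.4 °C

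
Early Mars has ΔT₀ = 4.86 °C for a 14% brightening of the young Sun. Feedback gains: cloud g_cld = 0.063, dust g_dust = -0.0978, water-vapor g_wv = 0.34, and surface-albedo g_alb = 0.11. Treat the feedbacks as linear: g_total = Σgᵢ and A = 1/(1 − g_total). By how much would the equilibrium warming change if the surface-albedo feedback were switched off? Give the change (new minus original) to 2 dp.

Original: g = 0.4152, ΔT = 4.86/(1−0.4152) = 8.3105 °C.
Without surface-albedo: g' = 0.3052, ΔT' = 4.86/(1−0.3052) = 6.9948 °C.
Change = 6.9948 − 8.3105 = -1.32 °C.

-1.32 °C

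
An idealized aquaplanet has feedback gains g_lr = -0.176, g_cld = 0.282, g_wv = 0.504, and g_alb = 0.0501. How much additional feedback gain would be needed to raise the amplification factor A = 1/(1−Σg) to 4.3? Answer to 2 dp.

0.11

Current total gain = 0.6601.
Target gain for A = 4.3: g* = 1 − 1/4.3 = 0.7674.
Additional gain needed = 0.7674 − 0.6601 = 0.11.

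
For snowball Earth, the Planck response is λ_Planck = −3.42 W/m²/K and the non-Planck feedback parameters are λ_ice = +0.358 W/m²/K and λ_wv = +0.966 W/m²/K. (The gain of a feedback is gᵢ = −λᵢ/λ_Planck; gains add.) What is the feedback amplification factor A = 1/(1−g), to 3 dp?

Convert to gains: g_ice = 0.358/3.42 = 0.1047; g_wv = 0.966/3.42 = 0.2825.
Total gain g = 0.3872.
A = 1/(1 − 0.3872) = 1.632.

1.632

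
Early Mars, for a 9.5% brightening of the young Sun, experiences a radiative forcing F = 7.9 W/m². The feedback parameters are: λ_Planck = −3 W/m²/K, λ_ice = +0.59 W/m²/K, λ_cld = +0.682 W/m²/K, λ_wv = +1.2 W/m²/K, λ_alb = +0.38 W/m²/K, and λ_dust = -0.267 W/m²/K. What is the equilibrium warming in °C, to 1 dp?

Net feedback parameter λ = (−3) + (+0.59) + (+0.682) + (+1.2) + (+0.38) + (-0.267) = -0.415 W/m²/K.
ΔT = −F/λ = −7.9/(-0.415) = 19.0 °C.

19.0 °C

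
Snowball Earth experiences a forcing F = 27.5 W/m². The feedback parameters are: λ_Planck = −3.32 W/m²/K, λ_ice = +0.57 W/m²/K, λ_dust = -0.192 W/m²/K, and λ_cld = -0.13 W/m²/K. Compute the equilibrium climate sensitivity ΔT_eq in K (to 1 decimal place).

9.0 K

Net feedback parameter λ = (−3.32) + (+0.57) + (-0.192) + (-0.13) = -3.072 W/m²/K.
ΔT = −F/λ = −27.5/(-3.072) = 9.0 K.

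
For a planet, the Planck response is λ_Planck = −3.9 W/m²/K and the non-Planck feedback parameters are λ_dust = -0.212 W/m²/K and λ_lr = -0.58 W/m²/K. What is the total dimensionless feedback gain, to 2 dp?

-0.20

Convert to gains: g_dust = -0.212/3.9 = -0.05436; g_lr = -0.58/3.9 = -0.1487.
Total gain g = -0.20306.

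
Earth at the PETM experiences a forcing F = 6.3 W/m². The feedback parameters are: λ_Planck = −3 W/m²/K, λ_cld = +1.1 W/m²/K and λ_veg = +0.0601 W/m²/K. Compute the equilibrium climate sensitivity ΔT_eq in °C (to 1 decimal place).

3.4 °C

Net feedback parameter λ = (−3) + (+1.1) + (+0.0601) = -1.8399 W/m²/K.
ΔT = −F/λ = −6.3/(-1.8399) = 3.4 °C.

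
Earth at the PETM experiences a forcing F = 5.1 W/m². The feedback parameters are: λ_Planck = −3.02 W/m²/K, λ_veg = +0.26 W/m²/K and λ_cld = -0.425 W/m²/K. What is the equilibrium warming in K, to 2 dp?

Net feedback parameter λ = (−3.02) + (+0.26) + (-0.425) = -3.185 W/m²/K.
ΔT = −F/λ = −5.1/(-3.185) = 1.60 K.

1.60 K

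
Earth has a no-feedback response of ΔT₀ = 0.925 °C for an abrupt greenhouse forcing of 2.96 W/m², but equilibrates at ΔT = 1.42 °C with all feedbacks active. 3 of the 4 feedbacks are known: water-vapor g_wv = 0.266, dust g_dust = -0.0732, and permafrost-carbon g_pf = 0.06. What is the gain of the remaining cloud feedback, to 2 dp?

0.10

Amplification A = ΔT/ΔT₀ = 1.42/0.925 = 1.535.
Total gain g = 1 − 1/A = 1 − 1/1.535 = 0.3485.
Known gains sum to 0.266 − 0.0732 + 0.06 = 0.2528.
g_cld = 0.3485 − 0.2528 = 0.10.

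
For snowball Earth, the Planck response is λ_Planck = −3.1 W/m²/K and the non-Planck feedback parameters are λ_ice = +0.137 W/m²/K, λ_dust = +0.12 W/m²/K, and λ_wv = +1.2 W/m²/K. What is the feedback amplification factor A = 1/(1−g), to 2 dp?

Convert to gains: g_ice = 0.137/3.1 = 0.04419; g_dust = 0.12/3.1 = 0.03871; g_wv = 1.2/3.1 = 0.3871.
Total gain g = 0.47.
A = 1/(1 − 0.47) = 1.89.

1.89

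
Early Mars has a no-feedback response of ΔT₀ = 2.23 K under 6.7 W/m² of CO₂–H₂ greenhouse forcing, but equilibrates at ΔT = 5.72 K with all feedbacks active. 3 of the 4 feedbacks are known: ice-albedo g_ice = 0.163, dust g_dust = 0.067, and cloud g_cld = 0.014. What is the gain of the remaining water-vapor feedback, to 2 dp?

0.37

Amplification A = ΔT/ΔT₀ = 5.72/2.23 = 2.565.
Total gain g = 1 − 1/A = 1 − 1/2.565 = 0.6101.
Known gains sum to 0.163 + 0.067 + 0.014 = 0.244.
g_wv = 0.6101 − 0.244 = 0.37.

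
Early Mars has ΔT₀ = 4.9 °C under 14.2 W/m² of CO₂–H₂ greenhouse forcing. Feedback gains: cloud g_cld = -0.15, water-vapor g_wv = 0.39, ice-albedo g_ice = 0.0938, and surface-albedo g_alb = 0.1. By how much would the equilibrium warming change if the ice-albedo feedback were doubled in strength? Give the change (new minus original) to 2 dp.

Original: g = 0.4338, ΔT = 4.9/(1−0.4338) = 8.6542 °C.
With doubled ice-albedo: g' = 0.5276, ΔT' = 4.9/(1−0.5276) = 10.3726 °C.
Change = 10.3726 − 8.6542 = 1.72 °C.

1.72 °C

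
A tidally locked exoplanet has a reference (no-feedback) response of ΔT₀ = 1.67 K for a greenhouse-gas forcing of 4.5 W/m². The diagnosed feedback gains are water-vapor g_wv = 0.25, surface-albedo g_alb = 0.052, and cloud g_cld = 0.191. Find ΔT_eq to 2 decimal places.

Total gain g = 0.25 + 0.052 + 0.191 = 0.493.
Amplification A = 1/(1 − 0.493) = 1.972.
ΔT = 1.67 × 1.972 = 3.29 K.

3.29 K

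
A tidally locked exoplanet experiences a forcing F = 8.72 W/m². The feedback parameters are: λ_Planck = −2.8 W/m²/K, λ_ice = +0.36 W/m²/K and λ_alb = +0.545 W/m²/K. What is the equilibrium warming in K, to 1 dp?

4.6 K

Net feedback parameter λ = (−2.8) + (+0.36) + (+0.545) = -1.895 W/m²/K.
ΔT = −F/λ = −8.72/(-1.895) = 4.6 K.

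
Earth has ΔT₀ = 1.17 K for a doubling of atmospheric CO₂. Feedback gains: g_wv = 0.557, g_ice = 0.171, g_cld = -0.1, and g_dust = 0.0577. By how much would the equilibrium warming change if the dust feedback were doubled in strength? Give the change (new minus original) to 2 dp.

Original: g = 0.6857, ΔT = 1.17/(1−0.6857) = 3.7226 K.
With doubled dust: g' = 0.7434, ΔT' = 1.17/(1−0.7434) = 4.5596 K.
Change = 4.5596 − 3.7226 = 0.84 K.

0.84 K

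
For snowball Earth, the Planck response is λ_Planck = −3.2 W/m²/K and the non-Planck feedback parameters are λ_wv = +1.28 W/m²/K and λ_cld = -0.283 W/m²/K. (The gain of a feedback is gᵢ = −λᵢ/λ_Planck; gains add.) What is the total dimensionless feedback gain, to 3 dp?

Convert to gains: g_wv = 1.28/3.2 = 0.4; g_cld = -0.283/3.2 = -0.08844.
Total gain g = 0.31156.

0.312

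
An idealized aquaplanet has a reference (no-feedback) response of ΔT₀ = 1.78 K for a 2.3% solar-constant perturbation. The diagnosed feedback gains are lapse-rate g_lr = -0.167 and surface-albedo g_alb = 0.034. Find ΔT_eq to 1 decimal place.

Total gain g = -0.167 + 0.034 = -0.133.
Amplification A = 1/(1 + 0.133) = 0.8826.
ΔT = 1.78 × 0.8826 = 1.6 K.

1.6 K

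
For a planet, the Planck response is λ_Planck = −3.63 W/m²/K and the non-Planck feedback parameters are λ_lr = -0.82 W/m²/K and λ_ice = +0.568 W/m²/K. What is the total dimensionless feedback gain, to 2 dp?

-0.07

Convert to gains: g_lr = -0.82/3.63 = -0.2259; g_ice = 0.568/3.63 = 0.1565.
Total gain g = -0.0694.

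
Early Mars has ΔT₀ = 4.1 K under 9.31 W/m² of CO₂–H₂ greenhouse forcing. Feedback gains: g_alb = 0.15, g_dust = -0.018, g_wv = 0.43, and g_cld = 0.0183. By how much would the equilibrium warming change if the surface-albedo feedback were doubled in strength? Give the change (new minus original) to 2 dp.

5.43 K

Original: g = 0.5803, ΔT = 4.1/(1−0.5803) = 9.7689 K.
With doubled surface-albedo: g' = 0.7303, ΔT' = 4.1/(1−0.7303) = 15.2021 K.
Change = 15.2021 − 9.7689 = 5.43 K.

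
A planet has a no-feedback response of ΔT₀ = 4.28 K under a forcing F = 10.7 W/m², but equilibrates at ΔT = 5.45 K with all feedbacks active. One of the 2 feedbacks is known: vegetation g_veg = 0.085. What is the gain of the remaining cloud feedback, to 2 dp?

Amplification A = ΔT/ΔT₀ = 5.45/4.28 = 1.273.
Total gain g = 1 − 1/A = 1 − 1/1.273 = 0.2145.
The known gain is 0.085.
g_cld = 0.2145 − 0.085 = 0.13.

0.13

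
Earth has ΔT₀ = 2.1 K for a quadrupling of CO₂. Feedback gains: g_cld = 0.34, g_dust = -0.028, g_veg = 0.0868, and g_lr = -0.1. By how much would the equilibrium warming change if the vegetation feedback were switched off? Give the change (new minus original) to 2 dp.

Original: g = 0.2988, ΔT = 2.1/(1−0.2988) = 2.9949 K.
Without vegetation: g' = 0.212, ΔT' = 2.1/(1−0.212) = 2.6650 K.
Change = 2.6650 − 2.9949 = -0.33 K.

-0.33 K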